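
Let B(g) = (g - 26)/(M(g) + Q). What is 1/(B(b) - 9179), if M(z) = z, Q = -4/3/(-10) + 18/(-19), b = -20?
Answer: -2966/27218359 ≈ -0.00010897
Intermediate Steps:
Q = -232/285 (Q = -4*⅓*(-⅒) + 18*(-1/19) = -4/3*(-⅒) - 18/19 = 2/15 - 18/19 = -232/285 ≈ -0.81404)
B(g) = (-26 + g)/(-232/285 + g) (B(g) = (g - 26)/(g - 232/285) = (-26 + g)/(-232/285 + g))
1/(B(b) - 9179) = 1/(285*(-26 - 20)/(-232 + 285*(-20)) - 9179) = 1/(285*(-46)/(-232 - 5700) - 9179) = 1/(285*(-46)/(-5932) - 9179) = 1/(285*(-1/5932)*(-46) - 9179) = 1/(6555/2966 - 9179) = 1/(-27218359/2966) = -2966/27218359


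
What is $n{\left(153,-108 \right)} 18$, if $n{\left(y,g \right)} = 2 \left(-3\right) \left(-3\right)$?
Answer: $324$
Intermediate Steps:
$n{\left(y,g \right)} = 18$ ($n{\left(y,g \right)} = \left(-6\right) \left(-3\right) = 18$)
$n{\left(153,-108 \right)} 18 = 18 \cdot 18 = 324$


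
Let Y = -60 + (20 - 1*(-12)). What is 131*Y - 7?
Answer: -3675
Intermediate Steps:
Y = -28 (Y = -60 + (20 + 12) = -60 + 32 = -28)
131*Y - 7 = 131*(-28) - 7 = -3668 - 7 = -3675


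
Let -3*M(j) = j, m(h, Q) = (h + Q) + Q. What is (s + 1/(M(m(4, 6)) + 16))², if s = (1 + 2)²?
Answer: 84681/1024 ≈ 82.696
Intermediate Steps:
m(h, Q) = h + 2*Q (m(h, Q) = (Q + h) + Q = h + 2*Q)
M(j) = -j/3
s = 9 (s = 3² = 9)
(s + 1/(M(m(4, 6)) + 16))² = (9 + 1/(-(4 + 2*6)/3 + 16))² = (9 + 1/(-(4 + 12)/3 + 16))² = (9 + 1/(-⅓*16 + 16))² = (9 + 1/(-16/3 + 16))² = (9 + 1/(32/3))² = (9 + 3/32)² = (291/32)² = 84681/1024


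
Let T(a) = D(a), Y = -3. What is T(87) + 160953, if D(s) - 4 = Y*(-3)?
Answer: 160966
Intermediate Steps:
D(s) = 13 (D(s) = 4 - 3*(-3) = 4 + 9 = 13)
T(a) = 13
T(87) + 160953 = 13 + 160953 = 160966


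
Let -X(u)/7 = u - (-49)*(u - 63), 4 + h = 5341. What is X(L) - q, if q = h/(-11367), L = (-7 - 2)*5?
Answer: 47185010/1263 ≈ 37360.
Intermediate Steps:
h = 5337 (h = -4 + 5341 = 5337)
L = -45 (L = -9*5 = -45)
X(u) = 21609 - 350*u (X(u) = -7*(u - (-49)*(u - 63)) = -7*(u - (-49)*(-63 + u)) = -7*(u - (3087 - 49*u)) = -7*(u + (-3087 + 49*u)) = -7*(-3087 + 50*u) = 21609 - 350*u)
q = -593/1263 (q = 5337/(-11367) = 5337*(-1/11367) = -593/1263 ≈ -0.46952)
X(L) - q = (21609 - 350*(-45)) - 1*(-593/1263) = (21609 + 15750) + 593/1263 = 37359 + 593/1263 = 47185010/1263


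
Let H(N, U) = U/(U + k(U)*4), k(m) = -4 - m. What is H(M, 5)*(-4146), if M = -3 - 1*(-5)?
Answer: 20730/31 ≈ 668.71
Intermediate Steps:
M = 2 (M = -3 + 5 = 2)
H(N, U) = U/(-16 - 3*U) (H(N, U) = U/(U + (-4 - U)*4) = U/(U + (-16 - 4*U)) = U/(-16 - 3*U))
H(M, 5)*(-4146) = (5/(-16 - 3*5))*(-4146) = (5/(-16 - 15))*(-4146) = (5/(-31))*(-4146) = (5*(-1/31))*(-4146) = -5/31*(-4146) = 20730/31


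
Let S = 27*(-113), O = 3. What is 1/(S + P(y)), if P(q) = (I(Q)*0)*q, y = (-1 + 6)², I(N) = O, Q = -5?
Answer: -1/3051 ≈ -0.00032776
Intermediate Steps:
I(N) = 3
y = 25 (y = 5² = 25)
S = -3051
P(q) = 0 (P(q) = (3*0)*q = 0*q = 0)
1/(S + P(y)) = 1/(-3051 + 0) = 1/(-3051) = -1/3051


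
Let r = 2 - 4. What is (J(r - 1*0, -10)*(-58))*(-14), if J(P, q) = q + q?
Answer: -16240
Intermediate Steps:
r = -2
J(P, q) = 2*q
(J(r - 1*0, -10)*(-58))*(-14) = ((2*(-10))*(-58))*(-14) = -20*(-58)*(-14) = 1160*(-14) = -16240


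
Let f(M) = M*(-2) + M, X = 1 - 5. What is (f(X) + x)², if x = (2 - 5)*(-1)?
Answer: 49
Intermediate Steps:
X = -4
f(M) = -M (f(M) = -2*M + M = -M)
x = 3 (x = -3*(-1) = 3)
(f(X) + x)² = (-1*(-4) + 3)² = (4 + 3)² = 7² = 49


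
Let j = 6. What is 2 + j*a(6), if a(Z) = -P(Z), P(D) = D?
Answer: -34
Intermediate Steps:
a(Z) = -Z
2 + j*a(6) = 2 + 6*(-1*6) = 2 + 6*(-6) = 2 - 36 = -34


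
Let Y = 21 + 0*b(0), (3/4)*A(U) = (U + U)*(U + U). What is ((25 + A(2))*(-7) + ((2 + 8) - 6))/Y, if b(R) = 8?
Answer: -961/63 ≈ -15.254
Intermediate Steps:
A(U) = 16*U**2/3 (A(U) = 4*((U + U)*(U + U))/3 = 4*((2*U)*(2*U))/3 = 4*(4*U**2)/3 = 16*U**2/3)
Y = 21 (Y = 21 + 0*8 = 21 + 0 = 21)
((25 + A(2))*(-7) + ((2 + 8) - 6))/Y = ((25 + (16/3)*2**2)*(-7) + ((2 + 8) - 6))/21 = ((25 + (16/3)*4)*(-7) + (10 - 6))*(1/21) = ((25 + 64/3)*(-7) + 4)*(1/21) = ((139/3)*(-7) + 4)*(1/21) = (-973/3 + 4)*(1/21) = -961/3*1/21 = -961/63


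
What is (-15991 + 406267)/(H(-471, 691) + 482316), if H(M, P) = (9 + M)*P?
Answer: 65046/27179 ≈ 2.3932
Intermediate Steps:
H(M, P) = P*(9 + M)
(-15991 + 406267)/(H(-471, 691) + 482316) = (-15991 + 406267)/(691*(9 - 471) + 482316) = 390276/(691*(-462) + 482316) = 390276/(-319242 + 482316) = 390276/163074 = 390276*(1/163074) = 65046/27179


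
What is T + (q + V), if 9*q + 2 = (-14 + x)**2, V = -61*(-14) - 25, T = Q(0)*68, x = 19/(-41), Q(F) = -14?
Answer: -1512580/15129 ≈ -99.979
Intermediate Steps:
x = -19/41 (x = 19*(-1/41) = -19/41 ≈ -0.46341)
T = -952 (T = -14*68 = -952)
V = 829 (V = 854 - 25 = 829)
q = 348287/15129 (q = -2/9 + (-14 - 19/41)**2/9 = -2/9 + (-593/41)**2/9 = -2/9 + (1/9)*(351649/1681) = -2/9 + 351649/15129 = 348287/15129 ≈ 23.021)
T + (q + V) = -952 + (348287/15129 + 829) = -952 + 12890228/15129 = -1512580/15129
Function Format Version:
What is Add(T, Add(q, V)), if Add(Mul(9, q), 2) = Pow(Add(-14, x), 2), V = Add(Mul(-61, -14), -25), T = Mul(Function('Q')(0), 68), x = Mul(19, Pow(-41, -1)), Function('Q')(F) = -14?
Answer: Rational(-1512580, 15129) ≈ -99.979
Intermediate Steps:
x = Rational(-19, 41) (x = Mul(19, Rational(-1, 41)) = Rational(-19, 41) ≈ -0.46341)
T = -952 (T = Mul(-14, 68) = -952)
V = 829 (V = Add(854, -25) = 829)
q = Rational(348287, 15129) (q = Add(Rational(-2, 9), Mul(Rational(1, 9), Pow(Add(-14, Rational(-19, 41)), 2))) = Add(Rational(-2, 9), Mul(Rational(1, 9), Pow(Rational(-593, 41), 2))) = Add(Rational(-2, 9), Mul(Rational(1, 9), Rational(351649, 1681))) = Add(Rational(-2, 9), Rational(351649, 15129)) = Rational(348287, 15129) ≈ 23.021)
Add(T, Add(q, V)) = Add(-952, Add(Rational(348287, 15129), 829)) = Add(-952, Rational(12890228, 15129)) = Rational(-1512580, 15129)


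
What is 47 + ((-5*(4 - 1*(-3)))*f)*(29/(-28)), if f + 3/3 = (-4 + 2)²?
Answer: 623/4 ≈ 155.75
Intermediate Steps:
f = 3 (f = -1 + (-4 + 2)² = -1 + (-2)² = -1 + 4 = 3)
47 + ((-5*(4 - 1*(-3)))*f)*(29/(-28)) = 47 + (-5*(4 - 1*(-3))*3)*(29/(-28)) = 47 + (-5*(4 + 3)*3)*(29*(-1/28)) = 47 + (-5*7*3)*(-29/28) = 47 - 35*3*(-29/28) = 47 - 105*(-29/28) = 47 + 435/4 = 623/4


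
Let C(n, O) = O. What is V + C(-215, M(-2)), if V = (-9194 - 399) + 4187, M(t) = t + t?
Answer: -5410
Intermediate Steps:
M(t) = 2*t
V = -5406 (V = -9593 + 4187 = -5406)
V + C(-215, M(-2)) = -5406 + 2*(-2) = -5406 - 4 = -5410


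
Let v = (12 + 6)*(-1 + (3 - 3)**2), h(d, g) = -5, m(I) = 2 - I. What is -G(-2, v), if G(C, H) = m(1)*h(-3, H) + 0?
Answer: 5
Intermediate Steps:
v = -18 (v = 18*(-1 + 0**2) = 18*(-1 + 0) = 18*(-1) = -18)
G(C, H) = -5 (G(C, H) = (2 - 1*1)*(-5) + 0 = (2 - 1)*(-5) + 0 = 1*(-5) + 0 = -5 + 0 = -5)
-G(-2, v) = -1*(-5) = 5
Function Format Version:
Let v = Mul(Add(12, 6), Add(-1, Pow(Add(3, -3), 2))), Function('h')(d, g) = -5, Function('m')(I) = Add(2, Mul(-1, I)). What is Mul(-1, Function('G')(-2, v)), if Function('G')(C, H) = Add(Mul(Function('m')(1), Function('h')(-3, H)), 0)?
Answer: 5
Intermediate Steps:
v = -18 (v = Mul(18, Add(-1, Pow(0, 2))) = Mul(18, Add(-1, 0)) = Mul(18, -1) = -18)
Function('G')(C, H) = -5 (Function('G')(C, H) = Add(Mul(Add(2, Mul(-1, 1)), -5), 0) = Add(Mul(Add(2, -1), -5), 0) = Add(Mul(1, -5), 0) = Add(-5, 0) = -5)
Mul(-1, Function('G')(-2, v)) = Mul(-1, -5) = 5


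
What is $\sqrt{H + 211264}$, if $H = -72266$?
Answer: $\sqrt{138998} \approx 372.82$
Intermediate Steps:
$\sqrt{H + 211264} = \sqrt{-72266 + 211264} = \sqrt{138998}$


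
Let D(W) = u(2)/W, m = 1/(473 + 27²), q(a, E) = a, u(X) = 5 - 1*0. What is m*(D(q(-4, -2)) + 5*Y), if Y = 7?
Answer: 135/4808 ≈ 0.028078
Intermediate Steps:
u(X) = 5 (u(X) = 5 + 0 = 5)
m = 1/1202 (m = 1/(473 + 729) = 1/1202 ≈ 0.00083195)
D(W) = 5/W
m*(D(q(-4, -2)) + 5*Y) = (5/(-4) + 5*7)/1202 = (5*(-¼) + 35)/1202 = (-5/4 + 35)/1202 = (1/1202)*(135/4) = 135/4808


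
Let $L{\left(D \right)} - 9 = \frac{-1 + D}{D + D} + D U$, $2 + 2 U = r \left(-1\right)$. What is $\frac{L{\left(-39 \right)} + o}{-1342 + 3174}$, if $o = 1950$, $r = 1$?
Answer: $\frac{157405}{142896} \approx 1.1015$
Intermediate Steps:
$U = - \frac{3}{2}$ ($U = -1 + \frac{1 \left(-1\right)}{2} = -1 + \frac{1}{2} \left(-1\right) = -1 - \frac{1}{2} = - \frac{3}{2} \approx -1.5$)
$L{\left(D \right)} = 9 - \frac{3 D}{2} + \frac{-1 + D}{2 D}$ ($L{\left(D \right)} = 9 + \left(\frac{-1 + D}{D + D} + D \left(- \frac{3}{2}\right)\right) = 9 - \left(\frac{3 D}{2} - \frac{-1 + D}{2 D}\right) = 9 - \frac{3 D}{2} + \frac{-1 + D}{2 D}$)
$\frac{L{\left(-39 \right)} + o}{-1342 + 3174} = \frac{\frac{-1 - 39 \left(19 - -117\right)}{2 \left(-39\right)} + 1950}{-1342 + 3174} = \frac{\frac{1}{2} \left(- \frac{1}{39}\right) \left(-1 - 39 \left(19 + 117\right)\right) + 1950}{1832} = \left(\frac{1}{2} \left(- \frac{1}{39}\right) \left(-1 - 5304\right) + 1950\right) \frac{1}{1832} = \left(\frac{1}{2} \left(- \frac{1}{39}\right) \left(-5305\right) + 1950\right) \frac{1}{1832} = \left(\frac{5305}{78} + 1950\right) \frac{1}{1832} = \frac{157405}{78} \cdot \frac{1}{1832} = \frac{157405}{142896}$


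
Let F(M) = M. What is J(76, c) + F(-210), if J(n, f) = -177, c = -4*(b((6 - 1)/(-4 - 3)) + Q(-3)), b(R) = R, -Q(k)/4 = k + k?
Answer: -387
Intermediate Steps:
Q(k) = -8*k (Q(k) = -4*(k + k) = -8*k)
c = -652/7 (c = -4*((6 - 1)/(-4 - 3) - 8*(-3)) = -4*(5/(-7) + 24) = -4*(5*(-⅐) + 24) = -4*(-5/7 + 24) = -4*163/7 = -652/7 ≈ -93.143)
J(76, c) + F(-210) = -177 - 210 = -387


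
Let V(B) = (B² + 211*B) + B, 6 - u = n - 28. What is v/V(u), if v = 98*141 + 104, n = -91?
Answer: 13922/42125 ≈ 0.33049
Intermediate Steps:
u = 125 (u = 6 - (-91 - 28) = 6 - 1*(-119) = 6 + 119 = 125)
V(B) = B² + 212*B
v = 13922 (v = 13818 + 104 = 13922)
v/V(u) = 13922/((125*(212 + 125))) = 13922/((125*337)) = 13922/42125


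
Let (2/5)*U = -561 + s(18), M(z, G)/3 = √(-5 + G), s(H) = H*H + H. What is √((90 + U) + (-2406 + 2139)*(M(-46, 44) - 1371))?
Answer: √(1462398 - 3204*√39)/2 ≈ 600.50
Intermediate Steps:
s(H) = H + H² (s(H) = H² + H = H + H²)
M(z, G) = 3*√(-5 + G)
U = -1095/2 (U = 5*(-561 + 18*(1 + 18))/2 = 5*(-561 + 18*19)/2 = 5*(-561 + 342)/2 = (5/2)*(-219) = -1095/2 ≈ -547.50)
√((90 + U) + (-2406 + 2139)*(M(-46, 44) - 1371)) = √((90 - 1095/2) + (-2406 + 2139)*(3*√(-5 + 44) - 1371)) = √(-915/2 - 267*(3*√39 - 1371)) = √(-915/2 - 267*(-1371 + 3*√39)) = √(-915/2 + (366057 - 801*√39)) = √(731199/2 - 801*√39)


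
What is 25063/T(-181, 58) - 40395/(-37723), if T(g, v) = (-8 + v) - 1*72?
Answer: -944562859/829906 ≈ -1138.2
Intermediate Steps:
T(g, v) = -80 + v (T(g, v) = (-8 + v) - 72 = -80 + v)
25063/T(-181, 58) - 40395/(-37723) = 25063/(-80 + 58) - 40395/(-37723) = 25063/(-22) - 40395*(-1/37723) = 25063*(-1/22) + 40395/37723 = -25063/22 + 40395/37723 = -944562859/829906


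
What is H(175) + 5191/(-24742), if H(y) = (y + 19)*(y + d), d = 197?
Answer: 1785575465/24742 ≈ 72168.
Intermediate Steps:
H(y) = (19 + y)*(197 + y) (H(y) = (y + 19)*(y + 197) = (19 + y)*(197 + y))
H(175) + 5191/(-24742) = (3743 + 175**2 + 216*175) + 5191/(-24742) = (3743 + 30625 + 37800) + 5191*(-1/24742) = 72168 - 5191/24742 = 1785575465/24742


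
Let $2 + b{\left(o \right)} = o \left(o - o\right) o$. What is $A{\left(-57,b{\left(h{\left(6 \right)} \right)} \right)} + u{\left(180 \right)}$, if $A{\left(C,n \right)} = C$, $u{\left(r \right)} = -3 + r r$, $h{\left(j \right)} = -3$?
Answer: $32340$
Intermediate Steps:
$b{\left(o \right)} = -2$ ($b{\left(o \right)} = -2 + o \left(o - o\right) o = -2 + o 0 o = -2 + 0 o = -2 + 0 = -2$)
$u{\left(r \right)} = -3 + r^{2}$
$A{\left(-57,b{\left(h{\left(6 \right)} \right)} \right)} + u{\left(180 \right)} = -57 - \left(3 - 180^{2}\right) = -57 + \left(-3 + 32400\right) = -57 + 32397 = 32340$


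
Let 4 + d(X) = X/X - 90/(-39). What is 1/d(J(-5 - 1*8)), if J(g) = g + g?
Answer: -13/9 ≈ -1.4444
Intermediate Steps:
J(g) = 2*g
d(X) = -9/13 (d(X) = -4 + (X/X - 90/(-39)) = -4 + (1 - 90*(-1/39)) = -4 + (1 + 30/13) = -4 + 43/13 = -9/13)
1/d(J(-5 - 1*8)) = 1/(-9/13) = -13/9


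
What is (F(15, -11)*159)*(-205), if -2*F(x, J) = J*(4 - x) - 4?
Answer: 3813615/2 ≈ 1.9068e+6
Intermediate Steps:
F(x, J) = 2 - J*(4 - x)/2 (F(x, J) = -(J*(4 - x) - 4)/2 = -(-4 + J*(4 - x))/2 = 2 - J*(4 - x)/2)
(F(15, -11)*159)*(-205) = ((2 - 2*(-11) + (1/2)*(-11)*15)*159)*(-205) = ((2 + 22 - 165/2)*159)*(-205) = -117/2*159*(-205) = -18603/2*(-205) = 3813615/2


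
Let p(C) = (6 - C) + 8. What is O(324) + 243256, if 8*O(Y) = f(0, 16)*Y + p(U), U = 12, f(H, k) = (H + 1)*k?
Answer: 975617/4 ≈ 2.4390e+5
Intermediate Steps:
f(H, k) = k*(1 + H) (f(H, k) = (1 + H)*k = k*(1 + H))
p(C) = 14 - C
O(Y) = ¼ + 2*Y (O(Y) = ((16*(1 + 0))*Y + (14 - 1*12))/8 = ((16*1)*Y + (14 - 12))/8 = (16*Y + 2)/8 = (2 + 16*Y)/8 = ¼ + 2*Y)
O(324) + 243256 = (¼ + 2*324) + 243256 = (¼ + 648) + 243256 = 2593/4 + 243256 = 975617/4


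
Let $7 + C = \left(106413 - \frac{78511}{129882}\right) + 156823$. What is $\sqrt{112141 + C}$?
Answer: $\frac{\sqrt{6332231677886178}}{129882} \approx 612.67$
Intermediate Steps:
$C = \frac{34188630467}{129882}$ ($C = -7 + \left(\left(106413 - \frac{78511}{129882}\right) + 156823\right) = -7 + \left(\frac{13821054755}{129882} + 156823\right) = -7 + \frac{34189539641}{129882} = \frac{34188630467}{129882} \approx 2.6323 \cdot 10^{5}$)
$\sqrt{112141 + C} = \sqrt{112141 + \frac{34188630467}{129882}} = \sqrt{\frac{48753727829}{129882}} = \frac{\sqrt{6332231677886178}}{129882}$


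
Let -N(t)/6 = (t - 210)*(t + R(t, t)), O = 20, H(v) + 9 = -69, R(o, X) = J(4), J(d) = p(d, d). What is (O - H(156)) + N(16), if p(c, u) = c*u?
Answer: 37346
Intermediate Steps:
J(d) = d² (J(d) = d*d = d²)
R(o, X) = 16 (R(o, X) = 4² = 16)
H(v) = -78 (H(v) = -9 - 69 = -78)
N(t) = -6*(-210 + t)*(16 + t) (N(t) = -6*(t - 210)*(t + 16) = -6*(-210 + t)*(16 + t))
(O - H(156)) + N(16) = (20 - 1*(-78)) + (20160 - 6*16² + 1164*16) = (20 + 78) + (20160 - 6*256 + 18624) = 98 + (20160 - 1536 + 18624) = 98 + 37248 = 37346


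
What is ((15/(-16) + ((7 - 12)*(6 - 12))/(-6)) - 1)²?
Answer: 12321/256 ≈ 48.129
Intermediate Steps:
((15/(-16) + ((7 - 12)*(6 - 12))/(-6)) - 1)² = ((15*(-1/16) - 5*(-6)*(-⅙)) - 1)² = ((-15/16 + 30*(-⅙)) - 1)² = ((-15/16 - 5) - 1)² = (-95/16 - 1)² = (-111/16)² = 12321/256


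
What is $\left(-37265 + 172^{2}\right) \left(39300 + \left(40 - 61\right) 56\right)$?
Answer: $-292830444$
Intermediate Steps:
$\left(-37265 + 172^{2}\right) \left(39300 + \left(40 - 61\right) 56\right) = \left(-37265 + 29584\right) \left(39300 - 1176\right) = - 7681 \left(39300 - 1176\right) = \left(-7681\right) 38124 = -292830444$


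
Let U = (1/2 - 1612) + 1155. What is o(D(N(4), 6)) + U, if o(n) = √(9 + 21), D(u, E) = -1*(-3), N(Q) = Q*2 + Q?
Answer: -913/2 + √30 ≈ -451.02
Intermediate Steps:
N(Q) = 3*Q (N(Q) = 2*Q + Q = 3*Q)
D(u, E) = 3
o(n) = √30
U = -913/2 (U = (½ - 1612) + 1155 = -3223/2 + 1155 = -913/2 ≈ -456.50)
o(D(N(4), 6)) + U = √30 - 913/2 = -913/2 + √30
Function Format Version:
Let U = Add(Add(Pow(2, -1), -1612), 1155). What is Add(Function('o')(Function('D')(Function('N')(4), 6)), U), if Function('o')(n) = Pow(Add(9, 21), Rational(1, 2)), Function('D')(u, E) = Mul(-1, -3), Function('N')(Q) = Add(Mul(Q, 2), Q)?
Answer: Add(Rational(-913, 2), Pow(30, Rational(1, 2))) ≈ -451.02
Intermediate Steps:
Function('N')(Q) = Mul(3, Q) (Function('N')(Q) = Add(Mul(2, Q), Q) = Mul(3, Q))
Function('D')(u, E) = 3
Function('o')(n) = Pow(30, Rational(1, 2))
U = Rational(-913, 2) (U = Add(Add(Rational(1, 2), -1612), 1155) = Add(Rational(-3223, 2), 1155) = Rational(-913, 2) ≈ -456.50)
Add(Function('o')(Function('D')(Function('N')(4), 6)), U) = Add(Pow(30, Rational(1, 2)), Rational(-913, 2)) = Add(Rational(-913, 2), Pow(30, Rational(1, 2)))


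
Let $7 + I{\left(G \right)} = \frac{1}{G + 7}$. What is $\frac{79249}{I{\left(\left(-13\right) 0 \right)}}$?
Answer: $- \frac{554743}{48} \approx -11557.0$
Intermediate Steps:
$I{\left(G \right)} = -7 + \frac{1}{7 + G}$ ($I{\left(G \right)} = -7 + \frac{1}{G + 7} = -7 + \frac{1}{7 + G}$)
$\frac{79249}{I{\left(\left(-13\right) 0 \right)}} = \frac{79249}{\frac{1}{7 - 0} \left(-48 - 7 \left(\left(-13\right) 0\right)\right)} = \frac{79249}{\frac{1}{7 + 0} \left(-48 - 0\right)} = \frac{79249}{\frac{1}{7} \left(-48 + 0\right)} = \frac{79249}{\frac{1}{7} \left(-48\right)} = \frac{79249}{- \frac{48}{7}} = 79249 \left(- \frac{7}{48}\right) = - \frac{554743}{48}$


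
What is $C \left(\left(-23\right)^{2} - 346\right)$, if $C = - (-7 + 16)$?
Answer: $-1647$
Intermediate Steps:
$C = -9$ ($C = \left(-1\right) 9 = -9$)
$C \left(\left(-23\right)^{2} - 346\right) = - 9 \left(\left(-23\right)^{2} - 346\right) = - 9 \left(529 - 346\right) = \left(-9\right) 183 = -1647$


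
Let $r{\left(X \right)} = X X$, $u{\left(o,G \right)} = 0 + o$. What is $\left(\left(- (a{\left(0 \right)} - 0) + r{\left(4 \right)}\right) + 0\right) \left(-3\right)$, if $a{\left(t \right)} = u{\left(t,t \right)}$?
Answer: $-48$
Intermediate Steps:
$u{\left(o,G \right)} = o$
$a{\left(t \right)} = t$
$r{\left(X \right)} = X^{2}$
$\left(\left(- (a{\left(0 \right)} - 0) + r{\left(4 \right)}\right) + 0\right) \left(-3\right) = \left(\left(- (0 - 0) + 4^{2}\right) + 0\right) \left(-3\right) = \left(\left(- (0 + 0) + 16\right) + 0\right) \left(-3\right) = \left(\left(\left(-1\right) 0 + 16\right) + 0\right) \left(-3\right) = \left(\left(0 + 16\right) + 0\right) \left(-3\right) = \left(16 + 0\right) \left(-3\right) = 16 \left(-3\right) = -48$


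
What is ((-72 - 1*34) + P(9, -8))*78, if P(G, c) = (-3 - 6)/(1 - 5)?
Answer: -16185/2 ≈ -8092.5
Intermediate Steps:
P(G, c) = 9/4 (P(G, c) = -9/(-4) = -9*(-¼) = 9/4)
((-72 - 1*34) + P(9, -8))*78 = ((-72 - 1*34) + 9/4)*78 = ((-72 - 34) + 9/4)*78 = (-106 + 9/4)*78 = -415/4*78 = -16185/2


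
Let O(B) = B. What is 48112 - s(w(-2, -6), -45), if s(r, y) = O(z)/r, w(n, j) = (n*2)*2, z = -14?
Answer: 192441/4 ≈ 48110.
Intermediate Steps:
w(n, j) = 4*n (w(n, j) = (2*n)*2 = 4*n)
s(r, y) = -14/r
48112 - s(w(-2, -6), -45) = 48112 - (-14)/(4*(-2)) = 48112 - (-14)/(-8) = 48112 - (-14)*(-1)/8 = 48112 - 1*7/4 = 48112 - 7/4 = 192441/4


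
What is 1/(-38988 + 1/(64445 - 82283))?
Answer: -17838/695467945 ≈ -2.5649e-5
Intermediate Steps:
1/(-38988 + 1/(64445 - 82283)) = 1/(-38988 + 1/(-17838)) = 1/(-38988 - 1/17838) = 1/(-695467945/17838) = -17838/695467945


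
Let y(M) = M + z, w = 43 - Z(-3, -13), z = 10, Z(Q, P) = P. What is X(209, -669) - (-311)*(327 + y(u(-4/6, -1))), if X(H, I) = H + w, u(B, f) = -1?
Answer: 104761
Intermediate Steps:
w = 56 (w = 43 - 1*(-13) = 43 + 13 = 56)
y(M) = 10 + M (y(M) = M + 10 = 10 + M)
X(H, I) = 56 + H (X(H, I) = H + 56 = 56 + H)
X(209, -669) - (-311)*(327 + y(u(-4/6, -1))) = (56 + 209) - (-311)*(327 + (10 - 1)) = 265 - (-311)*(327 + 9) = 265 - (-311)*336 = 265 - 1*(-104496) = 265 + 104496 = 104761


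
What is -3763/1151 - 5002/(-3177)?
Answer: -6197749/3656727 ≈ -1.6949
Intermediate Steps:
-3763/1151 - 5002/(-3177) = -3763*1/1151 - 5002*(-1/3177) = -3763/1151 + 5002/3177 = -6197749/3656727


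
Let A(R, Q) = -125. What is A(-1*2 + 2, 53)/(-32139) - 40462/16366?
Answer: -649181234/262993437 ≈ -2.4684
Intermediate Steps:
A(-1*2 + 2, 53)/(-32139) - 40462/16366 = -125/(-32139) - 40462/16366 = -125*(-1/32139) - 40462*1/16366 = 125/32139 - 20231/8183 = -649181234/262993437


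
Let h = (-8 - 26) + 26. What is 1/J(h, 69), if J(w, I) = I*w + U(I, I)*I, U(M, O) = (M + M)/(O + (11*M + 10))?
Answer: -419/226527 ≈ -0.0018497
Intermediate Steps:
h = -8 (h = -34 + 26 = -8)
U(M, O) = 2*M/(10 + O + 11*M) (U(M, O) = (2*M)/(O + (10 + 11*M)) = (2*M)/(10 + O + 11*M) = 2*M/(10 + O + 11*M))
J(w, I) = I*w + 2*I²/(10 + 12*I) (J(w, I) = I*w + (2*I/(10 + I + 11*I))*I = I*w + (2*I/(10 + 12*I))*I = I*w + 2*I²/(10 + 12*I))
1/J(h, 69) = 1/(69*(69 - 8*(5 + 6*69))/(5 + 6*69)) = 1/(69*(69 - 8*(5 + 414))/(5 + 414)) = 1/(69*(69 - 8*419)/419) = 1/(69*(1/419)*(69 - 3352)) = 1/(69*(1/419)*(-3283)) = 1/(-226527/419) = -419/226527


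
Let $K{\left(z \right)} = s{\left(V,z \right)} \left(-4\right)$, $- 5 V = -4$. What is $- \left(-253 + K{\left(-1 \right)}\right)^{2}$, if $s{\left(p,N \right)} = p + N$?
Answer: $- \frac{1590121}{25} \approx -63605.0$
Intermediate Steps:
$V = \frac{4}{5}$ ($V = \left(- \frac{1}{5}\right) \left(-4\right) = \frac{4}{5} \approx 0.8$)
$s{\left(p,N \right)} = N + p$
$K{\left(z \right)} = - \frac{16}{5} - 4 z$ ($K{\left(z \right)} = \left(z + \frac{4}{5}\right) \left(-4\right) = \left(\frac{4}{5} + z\right) \left(-4\right) = - \frac{16}{5} - 4 z$)
$- \left(-253 + K{\left(-1 \right)}\right)^{2} = - \left(-253 - - \frac{4}{5}\right)^{2} = - \left(-253 + \left(- \frac{16}{5} + 4\right)\right)^{2} = - \left(-253 + \frac{4}{5}\right)^{2} = - \left(- \frac{1261}{5}\right)^{2} = \left(-1\right) \frac{1590121}{25} = - \frac{1590121}{25}$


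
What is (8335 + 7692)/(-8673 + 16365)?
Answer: 16027/7692 ≈ 2.0836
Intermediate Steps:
(8335 + 7692)/(-8673 + 16365) = 16027/7692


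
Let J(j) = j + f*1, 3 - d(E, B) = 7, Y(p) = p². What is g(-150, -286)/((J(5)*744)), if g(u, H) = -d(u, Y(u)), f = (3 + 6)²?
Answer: 1/15996 ≈ 6.2516e-5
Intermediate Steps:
f = 81 (f = 9² = 81)
d(E, B) = -4 (d(E, B) = 3 - 1*7 = 3 - 7 = -4)
J(j) = 81 + j (J(j) = j + 81*1 = j + 81 = 81 + j)
g(u, H) = 4 (g(u, H) = -1*(-4) = 4)
g(-150, -286)/((J(5)*744)) = 4/(((81 + 5)*744)) = 4/((86*744)) = 4/63984 = 4*(1/63984) = 1/15996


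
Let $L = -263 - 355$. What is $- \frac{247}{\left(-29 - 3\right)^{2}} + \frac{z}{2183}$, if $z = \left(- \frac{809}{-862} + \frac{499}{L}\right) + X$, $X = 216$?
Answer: $- \frac{42335311099}{297707271168} \approx -0.1422$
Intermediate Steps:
$L = -618$
$z = \frac{28784120}{133179}$ ($z = \left(- \frac{809}{-862} + \frac{499}{-618}\right) + 216 = \left(\left(-809\right) \left(- \frac{1}{862}\right) + 499 \left(- \frac{1}{618}\right)\right) + 216 = \left(\frac{809}{862} - \frac{499}{618}\right) + 216 = \frac{17456}{133179} + 216 = \frac{28784120}{133179} \approx 216.13$)
$- \frac{247}{\left(-29 - 3\right)^{2}} + \frac{z}{2183} = - \frac{247}{\left(-29 - 3\right)^{2}} + \frac{28784120}{133179 \cdot 2183} = - \frac{247}{\left(-32\right)^{2}} + \frac{28784120}{133179} \cdot \frac{1}{2183} = - \frac{247}{1024} + \frac{28784120}{290729757} = - \frac{42335311099}{297707271168}$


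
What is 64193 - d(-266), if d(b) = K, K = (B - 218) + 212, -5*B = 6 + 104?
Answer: 64221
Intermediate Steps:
B = -22 (B = -(6 + 104)/5 = -1/5*110 = -22)
K = -28 (K = (-22 - 218) + 212 = -240 + 212 = -28)
d(b) = -28
64193 - d(-266) = 64193 - 1*(-28) = 64193 + 28 = 64221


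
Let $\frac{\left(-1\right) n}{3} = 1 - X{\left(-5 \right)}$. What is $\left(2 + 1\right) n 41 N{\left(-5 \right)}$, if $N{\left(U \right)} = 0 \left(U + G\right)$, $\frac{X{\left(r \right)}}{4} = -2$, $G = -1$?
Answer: $0$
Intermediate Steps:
$X{\left(r \right)} = -8$ ($X{\left(r \right)} = 4 \left(-2\right) = -8$)
$n = -27$ ($n = - 3 \left(1 - -8\right) = - 3 \left(1 + 8\right) = \left(-3\right) 9 = -27$)
$N{\left(U \right)} = 0$ ($N{\left(U \right)} = 0 \left(U - 1\right) = 0 \left(-1 + U\right) = 0$)
$\left(2 + 1\right) n 41 N{\left(-5 \right)} = \left(2 + 1\right) \left(-27\right) 41 \cdot 0 = 3 \left(-27\right) 41 \cdot 0 = \left(-81\right) 41 \cdot 0 = \left(-3321\right) 0 = 0$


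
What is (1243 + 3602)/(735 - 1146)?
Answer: -1615/137 ≈ -11.788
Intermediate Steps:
(1243 + 3602)/(735 - 1146) = 4845/(-411) = 4845*(-1/411) = -1615/137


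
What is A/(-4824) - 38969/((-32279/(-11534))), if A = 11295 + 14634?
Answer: -3597135565/258232 ≈ -13930.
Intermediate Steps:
A = 25929
A/(-4824) - 38969/((-32279/(-11534))) = 25929/(-4824) - 38969/((-32279/(-11534))) = 25929*(-1/4824) - 38969/((-32279*(-1/11534))) = -43/8 - 38969/32279/11534 = -43/8 - 38969*11534/32279 = -43/8 - 449468446/32279 = -3597135565/258232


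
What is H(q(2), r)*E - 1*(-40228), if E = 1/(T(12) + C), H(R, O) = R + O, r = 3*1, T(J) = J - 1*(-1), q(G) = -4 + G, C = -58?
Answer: 1810259/45 ≈ 40228.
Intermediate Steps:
T(J) = 1 + J (T(J) = J + 1 = 1 + J)
r = 3
H(R, O) = O + R
E = -1/45 (E = 1/((1 + 12) - 58) = 1/(13 - 58) = 1/(-45) = -1/45 ≈ -0.022222)
H(q(2), r)*E - 1*(-40228) = (3 + (-4 + 2))*(-1/45) - 1*(-40228) = (3 - 2)*(-1/45) + 40228 = 1*(-1/45) + 40228 = -1/45 + 40228 = 1810259/45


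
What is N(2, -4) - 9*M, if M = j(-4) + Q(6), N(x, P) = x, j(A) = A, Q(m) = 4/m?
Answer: 32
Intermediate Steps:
M = -10/3 (M = -4 + 4/6 = -4 + 4*(⅙) = -4 + ⅔ = -10/3 ≈ -3.3333)
N(2, -4) - 9*M = 2 - 9*(-10/3) = 2 + 30 = 32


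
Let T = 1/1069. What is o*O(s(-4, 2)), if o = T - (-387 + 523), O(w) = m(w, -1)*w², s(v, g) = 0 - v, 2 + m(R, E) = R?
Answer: -4652256/1069 ≈ -4352.0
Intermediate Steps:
m(R, E) = -2 + R
s(v, g) = -v
T = 1/1069 ≈ 0.00093545
O(w) = w²*(-2 + w) (O(w) = (-2 + w)*w² = w²*(-2 + w))
o = -145383/1069 (o = 1/1069 - (-387 + 523) = 1/1069 - 1*136 = 1/1069 - 136 = -145383/1069 ≈ -136.00)
o*O(s(-4, 2)) = -145383*(-1*(-4))²*(-2 - 1*(-4))/1069 = -145383*4²*(-2 + 4)/1069 = -2326128*2/1069 = -145383/1069*32 = -4652256/1069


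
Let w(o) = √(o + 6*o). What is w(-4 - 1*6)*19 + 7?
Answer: 7 + 19*I*√70 ≈ 7.0 + 158.97*I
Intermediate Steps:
w(o) = √7*√o (w(o) = √(7*o) = √7*√o)
w(-4 - 1*6)*19 + 7 = (√7*√(-4 - 1*6))*19 + 7 = (√7*√(-4 - 6))*19 + 7 = (√7*√(-10))*19 + 7 = (√7*(I*√10))*19 + 7 = (I*√70)*19 + 7 = 19*I*√70 + 7 = 7 + 19*I*√70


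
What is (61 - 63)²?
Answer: 4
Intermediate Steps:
(61 - 63)² = (-2)² = 4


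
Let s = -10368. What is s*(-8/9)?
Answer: 9216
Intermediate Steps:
s*(-8/9) = -(-82944)/9 = -10368*(-8/9) = 9216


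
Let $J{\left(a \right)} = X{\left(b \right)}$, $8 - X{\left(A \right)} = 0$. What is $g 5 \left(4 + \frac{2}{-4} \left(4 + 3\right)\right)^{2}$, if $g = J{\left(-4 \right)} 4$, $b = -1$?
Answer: $40$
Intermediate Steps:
$X{\left(A \right)} = 8$ ($X{\left(A \right)} = 8 - 0 = 8 + 0 = 8$)
$J{\left(a \right)} = 8$
$g = 32$ ($g = 8 \cdot 4 = 32$)
$g 5 \left(4 + \frac{2}{-4} \left(4 + 3\right)\right)^{2} = 32 \cdot 5 \left(4 + \frac{2}{-4} \left(4 + 3\right)\right)^{2} = 160 \left(4 + 2 \left(- \frac{1}{4}\right) 7\right)^{2} = 160 \left(4 - \frac{7}{2}\right)^{2} = \frac{160}{4} = 160 \cdot \frac{1}{4} = 40$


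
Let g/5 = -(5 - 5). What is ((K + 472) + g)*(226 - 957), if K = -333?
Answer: -101609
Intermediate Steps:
g = 0 (g = 5*(-(5 - 5)) = 5*(-1*0) = 5*0 = 0)
((K + 472) + g)*(226 - 957) = ((-333 + 472) + 0)*(226 - 957) = (139 + 0)*(-731) = 139*(-731) = -101609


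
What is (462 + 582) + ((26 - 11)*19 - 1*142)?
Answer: 1187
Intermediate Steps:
(462 + 582) + ((26 - 11)*19 - 1*142) = 1044 + (15*19 - 142) = 1044 + (285 - 142) = 1044 + 143 = 1187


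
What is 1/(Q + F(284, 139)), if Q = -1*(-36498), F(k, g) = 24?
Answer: 1/36522 ≈ 2.7381e-5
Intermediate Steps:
Q = 36498
1/(Q + F(284, 139)) = 1/(36498 + 24) = 1/36522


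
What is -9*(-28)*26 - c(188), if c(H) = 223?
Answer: 6329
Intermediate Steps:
-9*(-28)*26 - c(188) = -9*(-28)*26 - 1*223 = 252*26 - 223 = 6552 - 223 = 6329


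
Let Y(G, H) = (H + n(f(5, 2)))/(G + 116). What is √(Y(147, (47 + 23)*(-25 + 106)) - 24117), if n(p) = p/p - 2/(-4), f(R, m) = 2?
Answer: I*√6666628674/526 ≈ 155.23*I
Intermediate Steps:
n(p) = 3/2 (n(p) = 1 - 2*(-¼) = 1 + ½ = 3/2)
Y(G, H) = (3/2 + H)/(116 + G) (Y(G, H) = (H + 3/2)/(G + 116) = (3/2 + H)/(116 + G))
√(Y(147, (47 + 23)*(-25 + 106)) - 24117) = √((3/2 + (47 + 23)*(-25 + 106))/(116 + 147) - 24117) = √((3/2 + 70*81)/263 - 24117) = √((3/2 + 5670)/263 - 24117) = √((1/263)*(11343/2) - 24117) = √(11343/526 - 24117) = √(-12674199/526) = I*√6666628674/526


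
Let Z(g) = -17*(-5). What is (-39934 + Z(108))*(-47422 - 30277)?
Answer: 3096227451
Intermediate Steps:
Z(g) = 85
(-39934 + Z(108))*(-47422 - 30277) = (-39934 + 85)*(-47422 - 30277) = -39849*(-77699) = 3096227451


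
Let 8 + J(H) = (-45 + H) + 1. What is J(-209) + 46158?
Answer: 45897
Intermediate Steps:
J(H) = -52 + H (J(H) = -8 + ((-45 + H) + 1) = -8 + (-44 + H) = -52 + H)
J(-209) + 46158 = (-52 - 209) + 46158 = -261 + 46158 = 45897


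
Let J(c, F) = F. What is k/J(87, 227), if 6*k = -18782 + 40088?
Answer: 3551/227 ≈ 15.643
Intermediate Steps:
k = 3551 (k = (-18782 + 40088)/6 = (⅙)*21306 = 3551)
k/J(87, 227) = 3551/227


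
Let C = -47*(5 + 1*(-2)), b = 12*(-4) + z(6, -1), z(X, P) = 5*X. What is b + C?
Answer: -159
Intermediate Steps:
b = -18 (b = 12*(-4) + 5*6 = -48 + 30 = -18)
C = -141 (C = -47*(5 - 2) = -47*3 = -141)
b + C = -18 - 141 = -159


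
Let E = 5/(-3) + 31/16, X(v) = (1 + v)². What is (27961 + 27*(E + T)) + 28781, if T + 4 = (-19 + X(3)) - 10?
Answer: 900645/16 ≈ 56290.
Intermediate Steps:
E = 13/48 (E = 5*(-⅓) + 31*(1/16) = -5/3 + 31/16 = 13/48 ≈ 0.27083)
T = -17 (T = -4 + ((-19 + (1 + 3)²) - 10) = -4 + ((-19 + 4²) - 10) = -4 + ((-19 + 16) - 10) = -4 + (-3 - 10) = -4 - 13 = -17)
(27961 + 27*(E + T)) + 28781 = (27961 + 27*(13/48 - 17)) + 28781 = (27961 + 27*(-803/48)) + 28781 = (27961 - 7227/16) + 28781 = 440149/16 + 28781 = 900645/16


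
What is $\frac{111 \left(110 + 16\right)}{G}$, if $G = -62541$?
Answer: $- \frac{1554}{6949} \approx -0.22363$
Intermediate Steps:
$\frac{111 \left(110 + 16\right)}{G} = \frac{111 \left(110 + 16\right)}{-62541} = 111 \cdot 126 \left(- \frac{1}{62541}\right) = 13986 \left(- \frac{1}{62541}\right) = - \frac{1554}{6949}$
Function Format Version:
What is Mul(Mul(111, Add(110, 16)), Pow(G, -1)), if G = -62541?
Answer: Rational(-1554, 6949) ≈ -0.22363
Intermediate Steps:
Mul(Mul(111, Add(110, 16)), Pow(G, -1)) = Mul(Mul(111, Add(110, 16)), Pow(-62541, -1)) = Mul(Mul(111, 126), Rational(-1, 62541)) = Mul(13986, Rational(-1, 62541)) = Rational(-1554, 6949)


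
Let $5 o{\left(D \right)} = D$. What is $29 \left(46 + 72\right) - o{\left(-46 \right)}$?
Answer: $\frac{17156}{5} \approx 3431.2$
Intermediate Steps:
$o{\left(D \right)} = \frac{D}{5}$
$29 \left(46 + 72\right) - o{\left(-46 \right)} = 29 \left(46 + 72\right) - \frac{1}{5} \left(-46\right) = 29 \cdot 118 - - \frac{46}{5} = 3422 + \frac{46}{5} = \frac{17156}{5}$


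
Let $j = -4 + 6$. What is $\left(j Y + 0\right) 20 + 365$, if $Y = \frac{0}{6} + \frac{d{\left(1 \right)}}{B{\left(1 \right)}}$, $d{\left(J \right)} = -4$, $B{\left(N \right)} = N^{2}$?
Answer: $205$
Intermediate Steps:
$j = 2$
$Y = -4$ ($Y = \frac{0}{6} - \frac{4}{1^{2}} = 0 \cdot \frac{1}{6} - \frac{4}{1} = 0 - 4 = -4$)
$\left(j Y + 0\right) 20 + 365 = \left(2 \left(-4\right) + 0\right) 20 + 365 = \left(-8 + 0\right) 20 + 365 = \left(-8\right) 20 + 365 = -160 + 365 = 205$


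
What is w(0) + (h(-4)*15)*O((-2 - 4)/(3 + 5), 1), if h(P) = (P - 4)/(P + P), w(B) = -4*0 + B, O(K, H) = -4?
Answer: -60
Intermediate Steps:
w(B) = B (w(B) = 0 + B = B)
h(P) = (-4 + P)/(2*P) (h(P) = (-4 + P)/((2*P)) = (-4 + P)*(1/(2*P)) = (-4 + P)/(2*P))
w(0) + (h(-4)*15)*O((-2 - 4)/(3 + 5), 1) = 0 + (((1/2)*(-4 - 4)/(-4))*15)*(-4) = 0 + (((1/2)*(-1/4)*(-8))*15)*(-4) = 0 + (1*15)*(-4) = 0 + 15*(-4) = 0 - 60 = -60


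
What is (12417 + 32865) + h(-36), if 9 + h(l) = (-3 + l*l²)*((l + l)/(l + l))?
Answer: -1386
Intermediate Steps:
h(l) = -12 + l³ (h(l) = -9 + (-3 + l*l²)*((l + l)/(l + l)) = -9 + (-3 + l³)*((2*l)/((2*l))) = -9 + (-3 + l³)*((2*l)*(1/(2*l))) = -9 + (-3 + l³)*1 = -9 + (-3 + l³) = -12 + l³)
(12417 + 32865) + h(-36) = (12417 + 32865) + (-12 + (-36)³) = 45282 + (-12 - 46656) = 45282 - 46668 = -1386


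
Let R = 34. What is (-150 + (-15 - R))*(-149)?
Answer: 29651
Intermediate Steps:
(-150 + (-15 - R))*(-149) = (-150 + (-15 - 1*34))*(-149) = (-150 + (-15 - 34))*(-149) = (-150 - 49)*(-149) = -199*(-149) = 29651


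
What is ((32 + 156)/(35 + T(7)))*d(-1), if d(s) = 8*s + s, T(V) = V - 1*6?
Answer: -47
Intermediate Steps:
T(V) = -6 + V (T(V) = V - 6 = -6 + V)
d(s) = 9*s
((32 + 156)/(35 + T(7)))*d(-1) = ((32 + 156)/(35 + (-6 + 7)))*(9*(-1)) = (188/(35 + 1))*(-9) = (188/36)*(-9) = (188*(1/36))*(-9) = (47/9)*(-9) = -47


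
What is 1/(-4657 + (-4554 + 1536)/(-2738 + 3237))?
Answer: -499/2326861 ≈ -0.00021445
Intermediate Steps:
1/(-4657 + (-4554 + 1536)/(-2738 + 3237)) = 1/(-4657 - 3018/499) = 1/(-2326861/499) = -499/2326861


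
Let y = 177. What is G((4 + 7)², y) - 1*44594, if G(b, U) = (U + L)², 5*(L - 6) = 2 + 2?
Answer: -270289/25 ≈ -10812.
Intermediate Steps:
L = 34/5 (L = 6 + (2 + 2)/5 = 6 + (⅕)*4 = 6 + ⅘ = 34/5 ≈ 6.8000)
G(b, U) = (34/5 + U)² (G(b, U) = (U + 34/5)² = (34/5 + U)²)
G((4 + 7)², y) - 1*44594 = (34 + 5*177)²/25 - 1*44594 = (34 + 885)²/25 - 44594 = (1/25)*919² - 44594 = (1/25)*844561 - 44594 = 844561/25 - 44594 = -270289/25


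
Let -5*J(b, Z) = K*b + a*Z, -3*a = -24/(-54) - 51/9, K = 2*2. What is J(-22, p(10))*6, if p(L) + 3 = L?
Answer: 4094/45 ≈ 90.978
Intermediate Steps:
K = 4
p(L) = -3 + L
a = 47/27 (a = -(-24/(-54) - 51/9)/3 = -(-24*(-1/54) - 51*⅑)/3 = -(4/9 - 17/3)/3 = -⅓*(-47/9) = 47/27 ≈ 1.7407)
J(b, Z) = -47*Z/135 - 4*b/5 (J(b, Z) = -(4*b + 47*Z/27)/5 = -47*Z/135 - 4*b/5)
J(-22, p(10))*6 = (-47*(-3 + 10)/135 - ⅘*(-22))*6 = (-47/135*7 + 88/5)*6 = (-329/135 + 88/5)*6 = (2047/135)*6 = 4094/45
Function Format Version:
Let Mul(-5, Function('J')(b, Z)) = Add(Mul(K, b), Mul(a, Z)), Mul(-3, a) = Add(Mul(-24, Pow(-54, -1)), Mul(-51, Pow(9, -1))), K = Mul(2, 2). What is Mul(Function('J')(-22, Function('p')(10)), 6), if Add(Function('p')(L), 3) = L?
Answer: Rational(4094, 45) ≈ 90.978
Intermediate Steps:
K = 4
Function('p')(L) = Add(-3, L)
a = Rational(47, 27) (a = Mul(Rational(-1, 3), Add(Mul(-24, Pow(-54, -1)), Mul(-51, Pow(9, -1)))) = Mul(Rational(-1, 3), Add(Mul(-24, Rational(-1, 54)), Mul(-51, Rational(1, 9)))) = Mul(Rational(-1, 3), Add(Rational(4, 9), Rational(-17, 3))) = Mul(Rational(-1, 3), Rational(-47, 9)) = Rational(47, 27) ≈ 1.7407)
Function('J')(b, Z) = Add(Mul(Rational(-47, 135), Z), Mul(Rational(-4, 5), b)) (Function('J')(b, Z) = Mul(Rational(-1, 5), Add(Mul(4, b), Mul(Rational(47, 27), Z))) = Add(Mul(Rational(-47, 135), Z), Mul(Rational(-4, 5), b)))
Mul(Function('J')(-22, Function('p')(10)), 6) = Mul(Add(Mul(Rational(-47, 135), Add(-3, 10)), Mul(Rational(-4, 5), -22)), 6) = Mul(Add(Mul(Rational(-47, 135), 7), Rational(88, 5)), 6) = Mul(Add(Rational(-329, 135), Rational(88, 5)), 6) = Mul(Rational(2047, 135), 6) = Rational(4094, 45)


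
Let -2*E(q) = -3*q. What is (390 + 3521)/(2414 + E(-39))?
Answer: 7822/4711 ≈ 1.6604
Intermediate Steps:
E(q) = 3*q/2 (E(q) = -(-3)*q/2 = 3*q/2)
(390 + 3521)/(2414 + E(-39)) = (390 + 3521)/(2414 + (3/2)*(-39)) = 3911/(2414 - 117/2) = 3911/(4711/2) = 3911*(2/4711) = 7822/4711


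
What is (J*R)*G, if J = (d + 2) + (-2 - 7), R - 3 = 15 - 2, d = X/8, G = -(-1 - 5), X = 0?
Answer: -672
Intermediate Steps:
G = 6 (G = -1*(-6) = 6)
d = 0 (d = 0/8 = 0*(⅛) = 0)
R = 16 (R = 3 + (15 - 2) = 3 + 13 = 16)
J = -7 (J = (0 + 2) + (-2 - 7) = 2 - 9 = -7)
(J*R)*G = -7*16*6 = -112*6 = -672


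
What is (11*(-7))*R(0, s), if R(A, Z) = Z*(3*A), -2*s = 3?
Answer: 0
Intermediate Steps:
s = -3/2 (s = -½*3 = -3/2 ≈ -1.5000)
R(A, Z) = 3*A*Z
(11*(-7))*R(0, s) = (11*(-7))*(3*0*(-3/2)) = -77*0 = 0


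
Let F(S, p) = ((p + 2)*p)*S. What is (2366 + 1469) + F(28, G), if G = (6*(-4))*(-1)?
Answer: 21307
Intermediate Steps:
G = 24 (G = -24*(-1) = 24)
F(S, p) = S*p*(2 + p) (F(S, p) = ((2 + p)*p)*S = (p*(2 + p))*S = S*p*(2 + p))
(2366 + 1469) + F(28, G) = (2366 + 1469) + 28*24*(2 + 24) = 3835 + 28*24*26 = 3835 + 17472 = 21307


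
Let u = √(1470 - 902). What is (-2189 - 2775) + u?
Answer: -4964 + 2*√142 ≈ -4940.2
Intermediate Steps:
u = 2*√142 (u = √568 = 2*√142 ≈ 23.833)
(-2189 - 2775) + u = (-2189 - 2775) + 2*√142 = -4964 + 2*√142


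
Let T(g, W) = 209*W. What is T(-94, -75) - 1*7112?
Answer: -22787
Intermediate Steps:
T(-94, -75) - 1*7112 = 209*(-75) - 1*7112 = -15675 - 7112 = -22787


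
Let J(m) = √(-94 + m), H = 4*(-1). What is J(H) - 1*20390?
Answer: -20390 + 7*I*√2 ≈ -20390.0 + 9.8995*I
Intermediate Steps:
H = -4
J(H) - 1*20390 = √(-94 - 4) - 1*20390 = √(-98) - 20390 = 7*I*√2 - 20390 = -20390 + 7*I*√2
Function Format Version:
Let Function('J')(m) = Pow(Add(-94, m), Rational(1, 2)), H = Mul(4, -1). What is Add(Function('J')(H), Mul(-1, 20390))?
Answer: Add(-20390, Mul(7, I, Pow(2, Rational(1, 2)))) ≈ Add(-20390., Mul(9.8995, I))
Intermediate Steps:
H = -4
Add(Function('J')(H), Mul(-1, 20390)) = Add(Pow(Add(-94, -4), Rational(1, 2)), Mul(-1, 20390)) = Add(Pow(-98, Rational(1, 2)), -20390) = Add(Mul(7, I, Pow(2, Rational(1, 2))), -20390) = Add(-20390, Mul(7, I, Pow(2, Rational(1, 2))))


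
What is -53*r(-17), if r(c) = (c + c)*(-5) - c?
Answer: -9911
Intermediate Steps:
r(c) = -11*c (r(c) = (2*c)*(-5) - c = -10*c - c = -11*c)
-53*r(-17) = -(-583)*(-17) = -53*187 = -9911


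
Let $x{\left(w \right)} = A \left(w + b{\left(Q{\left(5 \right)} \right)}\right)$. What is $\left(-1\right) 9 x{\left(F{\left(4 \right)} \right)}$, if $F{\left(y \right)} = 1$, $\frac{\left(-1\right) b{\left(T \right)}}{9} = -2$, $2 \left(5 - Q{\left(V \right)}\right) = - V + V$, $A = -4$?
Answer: $684$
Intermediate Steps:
$Q{\left(V \right)} = 5$ ($Q{\left(V \right)} = 5 - \frac{- V + V}{2} = 5 - 0 = 5 + 0 = 5$)
$b{\left(T \right)} = 18$ ($b{\left(T \right)} = \left(-9\right) \left(-2\right) = 18$)
$x{\left(w \right)} = -72 - 4 w$ ($x{\left(w \right)} = - 4 \left(w + 18\right) = - 4 \left(18 + w\right) = -72 - 4 w$)
$\left(-1\right) 9 x{\left(F{\left(4 \right)} \right)} = \left(-1\right) 9 \left(-72 - 4\right) = - 9 \left(-72 - 4\right) = \left(-9\right) \left(-76\right) = 684$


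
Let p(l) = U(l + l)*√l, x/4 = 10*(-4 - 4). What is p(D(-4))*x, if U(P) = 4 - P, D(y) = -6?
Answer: -5120*I*√6 ≈ -12541.0*I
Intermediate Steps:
x = -320 (x = 4*(10*(-4 - 4)) = 4*(10*(-8)) = 4*(-80) = -320)
p(l) = √l*(4 - 2*l) (p(l) = (4 - (l + l))*√l = (4 - 2*l)*√l = √l*(4 - 2*l))
p(D(-4))*x = (2*√(-6)*(2 - 1*(-6)))*(-320) = (2*(I*√6)*(2 + 6))*(-320) = (2*(I*√6)*8)*(-320) = (16*I*√6)*(-320) = -5120*I*√6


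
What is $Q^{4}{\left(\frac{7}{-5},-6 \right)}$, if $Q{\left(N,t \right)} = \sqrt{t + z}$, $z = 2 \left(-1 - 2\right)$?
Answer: $144$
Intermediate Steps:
$z = -6$ ($z = 2 \left(-3\right) = -6$)
$Q{\left(N,t \right)} = \sqrt{-6 + t}$ ($Q{\left(N,t \right)} = \sqrt{t - 6} = \sqrt{-6 + t}$)
$Q^{4}{\left(\frac{7}{-5},-6 \right)} = \left(\sqrt{-6 - 6}\right)^{4} = \left(\sqrt{-12}\right)^{4} = \left(2 i \sqrt{3}\right)^{4} = 144$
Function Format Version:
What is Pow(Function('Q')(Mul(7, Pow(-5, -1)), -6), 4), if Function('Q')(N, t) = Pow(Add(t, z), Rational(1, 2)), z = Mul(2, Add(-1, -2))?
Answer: 144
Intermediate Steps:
z = -6 (z = Mul(2, -3) = -6)
Function('Q')(N, t) = Pow(Add(-6, t), Rational(1, 2)) (Function('Q')(N, t) = Pow(Add(t, -6), Rational(1, 2)) = Pow(Add(-6, t), Rational(1, 2)))
Pow(Function('Q')(Mul(7, Pow(-5, -1)), -6), 4) = Pow(Pow(Add(-6, -6), Rational(1, 2)), 4) = Pow(Pow(-12, Rational(1, 2)), 4) = Pow(Mul(2, I, Pow(3, Rational(1, 2))), 4) = 144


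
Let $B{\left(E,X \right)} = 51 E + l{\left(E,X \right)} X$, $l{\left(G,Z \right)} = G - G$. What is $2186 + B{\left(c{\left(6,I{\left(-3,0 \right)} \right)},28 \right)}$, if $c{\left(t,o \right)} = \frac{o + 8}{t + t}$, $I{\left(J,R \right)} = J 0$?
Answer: $2220$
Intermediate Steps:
$I{\left(J,R \right)} = 0$
$l{\left(G,Z \right)} = 0$
$c{\left(t,o \right)} = \frac{8 + o}{2 t}$
$B{\left(E,X \right)} = 51 E$ ($B{\left(E,X \right)} = 51 E + 0 X = 51 E + 0 = 51 E$)
$2186 + B{\left(c{\left(6,I{\left(-3,0 \right)} \right)},28 \right)} = 2186 + 51 \frac{8 + 0}{2 \cdot 6} = 2186 + 51 \cdot \frac{1}{2} \cdot \frac{1}{6} \cdot 8 = 2186 + 51 \cdot \frac{2}{3} = 2186 + 34 = 2220$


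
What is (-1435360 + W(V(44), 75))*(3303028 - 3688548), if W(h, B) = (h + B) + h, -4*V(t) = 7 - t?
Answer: 553323941080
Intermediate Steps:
V(t) = -7/4 + t/4 (V(t) = -(7 - t)/4 = -7/4 + t/4)
W(h, B) = B + 2*h (W(h, B) = (B + h) + h = B + 2*h)
(-1435360 + W(V(44), 75))*(3303028 - 3688548) = (-1435360 + (75 + 2*(-7/4 + (¼)*44)))*(3303028 - 3688548) = (-1435360 + (75 + 2*(-7/4 + 11)))*(-385520) = (-1435360 + (75 + 2*(37/4)))*(-385520) = (-1435360 + (75 + 37/2))*(-385520) = (-1435360 + 187/2)*(-385520) = -2870533/2*(-385520) = 553323941080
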